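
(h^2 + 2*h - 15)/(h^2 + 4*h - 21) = (h + 5)/(h + 7)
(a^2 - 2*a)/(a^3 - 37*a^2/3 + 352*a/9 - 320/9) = 9*a*(a - 2)/(9*a^3 - 111*a^2 + 352*a - 320)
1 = 1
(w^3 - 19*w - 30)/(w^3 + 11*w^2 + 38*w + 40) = (w^2 - 2*w - 15)/(w^2 + 9*w + 20)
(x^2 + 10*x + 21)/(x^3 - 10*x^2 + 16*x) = (x^2 + 10*x + 21)/(x*(x^2 - 10*x + 16))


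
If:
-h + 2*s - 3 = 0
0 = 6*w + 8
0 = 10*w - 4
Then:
No Solution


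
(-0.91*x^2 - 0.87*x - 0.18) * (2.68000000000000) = -2.4388*x^2 - 2.3316*x - 0.4824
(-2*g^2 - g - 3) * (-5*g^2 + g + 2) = 10*g^4 + 3*g^3 + 10*g^2 - 5*g - 6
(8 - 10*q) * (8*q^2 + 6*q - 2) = -80*q^3 + 4*q^2 + 68*q - 16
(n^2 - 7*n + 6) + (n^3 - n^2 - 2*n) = n^3 - 9*n + 6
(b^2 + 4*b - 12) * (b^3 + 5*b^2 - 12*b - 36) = b^5 + 9*b^4 - 4*b^3 - 144*b^2 + 432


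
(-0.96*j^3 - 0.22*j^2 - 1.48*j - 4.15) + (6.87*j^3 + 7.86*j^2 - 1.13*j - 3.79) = 5.91*j^3 + 7.64*j^2 - 2.61*j - 7.94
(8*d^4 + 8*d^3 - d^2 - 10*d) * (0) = 0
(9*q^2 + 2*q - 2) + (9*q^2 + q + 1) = 18*q^2 + 3*q - 1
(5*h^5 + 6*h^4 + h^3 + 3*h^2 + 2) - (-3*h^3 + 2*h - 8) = 5*h^5 + 6*h^4 + 4*h^3 + 3*h^2 - 2*h + 10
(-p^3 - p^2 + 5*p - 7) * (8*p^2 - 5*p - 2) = -8*p^5 - 3*p^4 + 47*p^3 - 79*p^2 + 25*p + 14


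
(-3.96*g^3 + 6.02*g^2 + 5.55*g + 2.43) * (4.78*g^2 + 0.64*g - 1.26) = -18.9288*g^5 + 26.2412*g^4 + 35.3714*g^3 + 7.5822*g^2 - 5.4378*g - 3.0618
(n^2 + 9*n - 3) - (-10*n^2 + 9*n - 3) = 11*n^2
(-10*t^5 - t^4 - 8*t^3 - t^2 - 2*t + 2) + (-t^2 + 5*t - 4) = -10*t^5 - t^4 - 8*t^3 - 2*t^2 + 3*t - 2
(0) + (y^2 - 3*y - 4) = y^2 - 3*y - 4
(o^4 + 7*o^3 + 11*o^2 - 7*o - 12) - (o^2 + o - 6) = o^4 + 7*o^3 + 10*o^2 - 8*o - 6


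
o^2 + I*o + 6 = (o - 2*I)*(o + 3*I)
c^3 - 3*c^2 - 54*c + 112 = (c - 8)*(c - 2)*(c + 7)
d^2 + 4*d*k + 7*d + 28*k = (d + 7)*(d + 4*k)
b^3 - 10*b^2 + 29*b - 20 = (b - 5)*(b - 4)*(b - 1)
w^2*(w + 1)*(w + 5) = w^4 + 6*w^3 + 5*w^2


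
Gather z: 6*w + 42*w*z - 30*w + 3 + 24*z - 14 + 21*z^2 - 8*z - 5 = -24*w + 21*z^2 + z*(42*w + 16) - 16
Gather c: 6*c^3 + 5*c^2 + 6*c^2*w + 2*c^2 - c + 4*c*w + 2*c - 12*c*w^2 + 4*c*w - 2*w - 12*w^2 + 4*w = 6*c^3 + c^2*(6*w + 7) + c*(-12*w^2 + 8*w + 1) - 12*w^2 + 2*w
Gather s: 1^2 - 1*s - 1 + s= 0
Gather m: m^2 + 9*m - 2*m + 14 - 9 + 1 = m^2 + 7*m + 6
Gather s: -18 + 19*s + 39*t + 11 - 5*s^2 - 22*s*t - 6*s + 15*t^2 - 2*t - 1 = -5*s^2 + s*(13 - 22*t) + 15*t^2 + 37*t - 8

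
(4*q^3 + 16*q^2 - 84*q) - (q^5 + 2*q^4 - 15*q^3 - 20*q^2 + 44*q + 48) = -q^5 - 2*q^4 + 19*q^3 + 36*q^2 - 128*q - 48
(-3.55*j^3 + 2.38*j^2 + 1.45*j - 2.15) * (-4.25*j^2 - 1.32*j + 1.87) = 15.0875*j^5 - 5.429*j^4 - 15.9426*j^3 + 11.6741*j^2 + 5.5495*j - 4.0205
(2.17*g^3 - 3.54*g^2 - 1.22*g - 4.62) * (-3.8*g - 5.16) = -8.246*g^4 + 2.2548*g^3 + 22.9024*g^2 + 23.8512*g + 23.8392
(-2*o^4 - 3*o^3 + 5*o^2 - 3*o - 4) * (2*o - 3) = -4*o^5 + 19*o^3 - 21*o^2 + o + 12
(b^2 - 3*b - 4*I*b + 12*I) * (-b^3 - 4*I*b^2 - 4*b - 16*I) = -b^5 + 3*b^4 - 20*b^3 + 60*b^2 - 64*b + 192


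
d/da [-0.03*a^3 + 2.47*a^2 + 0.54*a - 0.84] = -0.09*a^2 + 4.94*a + 0.54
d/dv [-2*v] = -2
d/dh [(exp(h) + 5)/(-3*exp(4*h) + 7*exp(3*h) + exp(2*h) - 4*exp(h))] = ((exp(h) + 5)*(12*exp(3*h) - 21*exp(2*h) - 2*exp(h) + 4) - (3*exp(3*h) - 7*exp(2*h) - exp(h) + 4)*exp(h))*exp(-h)/(3*exp(3*h) - 7*exp(2*h) - exp(h) + 4)^2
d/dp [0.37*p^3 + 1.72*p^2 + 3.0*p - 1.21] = 1.11*p^2 + 3.44*p + 3.0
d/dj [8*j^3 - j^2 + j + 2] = 24*j^2 - 2*j + 1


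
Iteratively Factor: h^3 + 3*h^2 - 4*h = (h + 4)*(h^2 - h) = (h - 1)*(h + 4)*(h)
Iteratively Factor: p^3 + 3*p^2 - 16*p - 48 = (p - 4)*(p^2 + 7*p + 12) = (p - 4)*(p + 3)*(p + 4)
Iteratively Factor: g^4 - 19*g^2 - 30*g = (g + 2)*(g^3 - 2*g^2 - 15*g) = (g - 5)*(g + 2)*(g^2 + 3*g) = g*(g - 5)*(g + 2)*(g + 3)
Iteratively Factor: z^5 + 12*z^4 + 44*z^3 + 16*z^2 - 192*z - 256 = (z - 2)*(z^4 + 14*z^3 + 72*z^2 + 160*z + 128) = (z - 2)*(z + 2)*(z^3 + 12*z^2 + 48*z + 64) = (z - 2)*(z + 2)*(z + 4)*(z^2 + 8*z + 16) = (z - 2)*(z + 2)*(z + 4)^2*(z + 4)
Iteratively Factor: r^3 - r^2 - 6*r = (r)*(r^2 - r - 6) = r*(r - 3)*(r + 2)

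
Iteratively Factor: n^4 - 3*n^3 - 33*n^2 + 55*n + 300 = (n + 3)*(n^3 - 6*n^2 - 15*n + 100) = (n - 5)*(n + 3)*(n^2 - n - 20) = (n - 5)*(n + 3)*(n + 4)*(n - 5)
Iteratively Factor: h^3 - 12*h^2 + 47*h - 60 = (h - 5)*(h^2 - 7*h + 12) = (h - 5)*(h - 4)*(h - 3)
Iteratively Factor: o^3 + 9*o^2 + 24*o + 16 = (o + 4)*(o^2 + 5*o + 4) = (o + 4)^2*(o + 1)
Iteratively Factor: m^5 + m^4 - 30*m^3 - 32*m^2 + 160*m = (m - 2)*(m^4 + 3*m^3 - 24*m^2 - 80*m) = m*(m - 2)*(m^3 + 3*m^2 - 24*m - 80) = m*(m - 2)*(m + 4)*(m^2 - m - 20) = m*(m - 5)*(m - 2)*(m + 4)*(m + 4)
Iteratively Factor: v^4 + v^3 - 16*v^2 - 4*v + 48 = (v - 2)*(v^3 + 3*v^2 - 10*v - 24) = (v - 2)*(v + 4)*(v^2 - v - 6) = (v - 2)*(v + 2)*(v + 4)*(v - 3)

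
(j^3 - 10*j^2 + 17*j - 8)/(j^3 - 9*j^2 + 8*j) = (j - 1)/j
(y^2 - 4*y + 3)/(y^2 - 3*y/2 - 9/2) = 2*(y - 1)/(2*y + 3)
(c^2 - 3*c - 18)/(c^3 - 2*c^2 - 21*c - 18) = 1/(c + 1)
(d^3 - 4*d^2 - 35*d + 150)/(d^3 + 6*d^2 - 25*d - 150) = (d - 5)/(d + 5)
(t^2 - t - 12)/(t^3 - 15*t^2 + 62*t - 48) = (t^2 - t - 12)/(t^3 - 15*t^2 + 62*t - 48)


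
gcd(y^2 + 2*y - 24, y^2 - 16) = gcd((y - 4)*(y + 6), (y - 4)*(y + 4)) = y - 4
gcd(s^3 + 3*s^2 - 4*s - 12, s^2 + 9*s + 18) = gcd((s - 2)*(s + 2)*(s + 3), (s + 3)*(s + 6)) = s + 3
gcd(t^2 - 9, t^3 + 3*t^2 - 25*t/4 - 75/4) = t + 3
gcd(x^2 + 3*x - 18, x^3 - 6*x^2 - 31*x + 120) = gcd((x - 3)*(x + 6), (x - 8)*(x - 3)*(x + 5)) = x - 3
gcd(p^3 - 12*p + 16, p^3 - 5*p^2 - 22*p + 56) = p^2 + 2*p - 8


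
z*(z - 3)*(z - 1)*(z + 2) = z^4 - 2*z^3 - 5*z^2 + 6*z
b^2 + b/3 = b*(b + 1/3)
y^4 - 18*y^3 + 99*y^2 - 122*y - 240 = (y - 8)*(y - 6)*(y - 5)*(y + 1)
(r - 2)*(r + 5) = r^2 + 3*r - 10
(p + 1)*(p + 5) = p^2 + 6*p + 5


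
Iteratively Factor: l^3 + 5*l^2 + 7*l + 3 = (l + 1)*(l^2 + 4*l + 3) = (l + 1)^2*(l + 3)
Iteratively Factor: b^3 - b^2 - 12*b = (b + 3)*(b^2 - 4*b) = (b - 4)*(b + 3)*(b)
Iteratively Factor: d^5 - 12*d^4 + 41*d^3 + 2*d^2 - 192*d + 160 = (d - 4)*(d^4 - 8*d^3 + 9*d^2 + 38*d - 40) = (d - 5)*(d - 4)*(d^3 - 3*d^2 - 6*d + 8) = (d - 5)*(d - 4)*(d - 1)*(d^2 - 2*d - 8) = (d - 5)*(d - 4)*(d - 1)*(d + 2)*(d - 4)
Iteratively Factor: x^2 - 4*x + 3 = (x - 3)*(x - 1)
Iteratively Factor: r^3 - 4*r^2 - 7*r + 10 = (r + 2)*(r^2 - 6*r + 5) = (r - 5)*(r + 2)*(r - 1)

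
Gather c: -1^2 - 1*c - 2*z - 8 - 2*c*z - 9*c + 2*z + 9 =c*(-2*z - 10)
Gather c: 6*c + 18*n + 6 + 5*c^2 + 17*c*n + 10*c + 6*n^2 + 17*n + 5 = 5*c^2 + c*(17*n + 16) + 6*n^2 + 35*n + 11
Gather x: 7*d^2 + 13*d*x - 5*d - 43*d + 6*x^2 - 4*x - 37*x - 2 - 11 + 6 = 7*d^2 - 48*d + 6*x^2 + x*(13*d - 41) - 7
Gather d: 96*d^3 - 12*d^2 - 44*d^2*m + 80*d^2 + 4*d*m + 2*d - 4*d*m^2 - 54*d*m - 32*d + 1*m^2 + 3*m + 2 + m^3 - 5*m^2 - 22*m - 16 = 96*d^3 + d^2*(68 - 44*m) + d*(-4*m^2 - 50*m - 30) + m^3 - 4*m^2 - 19*m - 14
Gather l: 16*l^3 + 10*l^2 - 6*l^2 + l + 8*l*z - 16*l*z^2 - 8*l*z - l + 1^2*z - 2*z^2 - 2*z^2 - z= 16*l^3 + 4*l^2 - 16*l*z^2 - 4*z^2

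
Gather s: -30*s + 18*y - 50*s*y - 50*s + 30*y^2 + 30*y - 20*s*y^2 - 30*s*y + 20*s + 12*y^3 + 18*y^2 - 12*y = s*(-20*y^2 - 80*y - 60) + 12*y^3 + 48*y^2 + 36*y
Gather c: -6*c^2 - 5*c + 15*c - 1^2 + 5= -6*c^2 + 10*c + 4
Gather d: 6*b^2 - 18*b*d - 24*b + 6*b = 6*b^2 - 18*b*d - 18*b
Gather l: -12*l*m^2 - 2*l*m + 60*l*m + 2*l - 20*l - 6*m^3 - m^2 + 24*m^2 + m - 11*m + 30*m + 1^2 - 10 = l*(-12*m^2 + 58*m - 18) - 6*m^3 + 23*m^2 + 20*m - 9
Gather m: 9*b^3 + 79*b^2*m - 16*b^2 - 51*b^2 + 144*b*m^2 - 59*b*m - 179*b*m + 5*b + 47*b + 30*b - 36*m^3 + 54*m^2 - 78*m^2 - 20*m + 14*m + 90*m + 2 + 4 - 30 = 9*b^3 - 67*b^2 + 82*b - 36*m^3 + m^2*(144*b - 24) + m*(79*b^2 - 238*b + 84) - 24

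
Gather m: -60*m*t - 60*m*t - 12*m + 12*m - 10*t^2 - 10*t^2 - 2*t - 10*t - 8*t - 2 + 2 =-120*m*t - 20*t^2 - 20*t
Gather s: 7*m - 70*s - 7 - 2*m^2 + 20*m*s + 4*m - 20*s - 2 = -2*m^2 + 11*m + s*(20*m - 90) - 9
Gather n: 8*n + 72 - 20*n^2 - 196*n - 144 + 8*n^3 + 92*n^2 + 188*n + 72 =8*n^3 + 72*n^2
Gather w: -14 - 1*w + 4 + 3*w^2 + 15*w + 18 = 3*w^2 + 14*w + 8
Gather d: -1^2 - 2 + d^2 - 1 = d^2 - 4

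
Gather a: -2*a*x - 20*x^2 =-2*a*x - 20*x^2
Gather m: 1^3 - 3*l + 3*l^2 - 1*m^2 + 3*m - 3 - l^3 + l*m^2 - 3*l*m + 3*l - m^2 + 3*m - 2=-l^3 + 3*l^2 + m^2*(l - 2) + m*(6 - 3*l) - 4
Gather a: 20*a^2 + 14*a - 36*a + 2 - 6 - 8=20*a^2 - 22*a - 12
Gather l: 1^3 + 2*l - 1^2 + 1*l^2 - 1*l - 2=l^2 + l - 2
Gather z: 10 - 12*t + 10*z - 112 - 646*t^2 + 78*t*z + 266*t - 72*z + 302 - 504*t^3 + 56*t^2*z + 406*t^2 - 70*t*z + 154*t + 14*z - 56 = -504*t^3 - 240*t^2 + 408*t + z*(56*t^2 + 8*t - 48) + 144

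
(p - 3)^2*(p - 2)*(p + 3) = p^4 - 5*p^3 - 3*p^2 + 45*p - 54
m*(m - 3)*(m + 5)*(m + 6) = m^4 + 8*m^3 - 3*m^2 - 90*m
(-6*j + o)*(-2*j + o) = 12*j^2 - 8*j*o + o^2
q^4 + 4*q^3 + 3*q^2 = q^2*(q + 1)*(q + 3)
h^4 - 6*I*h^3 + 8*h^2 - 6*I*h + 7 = (h - 7*I)*(h - I)*(h + I)^2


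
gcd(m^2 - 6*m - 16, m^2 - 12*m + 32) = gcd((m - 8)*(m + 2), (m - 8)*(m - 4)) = m - 8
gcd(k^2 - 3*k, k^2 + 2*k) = k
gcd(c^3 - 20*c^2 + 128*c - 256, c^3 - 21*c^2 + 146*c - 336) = c - 8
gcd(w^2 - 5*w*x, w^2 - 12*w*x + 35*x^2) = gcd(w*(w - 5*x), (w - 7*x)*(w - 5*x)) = -w + 5*x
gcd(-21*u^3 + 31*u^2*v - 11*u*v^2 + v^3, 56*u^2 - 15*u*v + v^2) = 7*u - v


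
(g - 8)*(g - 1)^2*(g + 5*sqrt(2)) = g^4 - 10*g^3 + 5*sqrt(2)*g^3 - 50*sqrt(2)*g^2 + 17*g^2 - 8*g + 85*sqrt(2)*g - 40*sqrt(2)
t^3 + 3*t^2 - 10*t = t*(t - 2)*(t + 5)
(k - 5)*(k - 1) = k^2 - 6*k + 5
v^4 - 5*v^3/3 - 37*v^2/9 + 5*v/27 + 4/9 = (v - 3)*(v - 1/3)*(v + 1/3)*(v + 4/3)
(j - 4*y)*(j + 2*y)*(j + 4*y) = j^3 + 2*j^2*y - 16*j*y^2 - 32*y^3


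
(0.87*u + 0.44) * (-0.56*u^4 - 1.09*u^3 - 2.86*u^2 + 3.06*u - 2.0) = -0.4872*u^5 - 1.1947*u^4 - 2.9678*u^3 + 1.4038*u^2 - 0.3936*u - 0.88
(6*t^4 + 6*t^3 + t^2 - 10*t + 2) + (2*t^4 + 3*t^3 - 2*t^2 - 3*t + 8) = 8*t^4 + 9*t^3 - t^2 - 13*t + 10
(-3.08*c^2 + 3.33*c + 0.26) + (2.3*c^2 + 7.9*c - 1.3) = -0.78*c^2 + 11.23*c - 1.04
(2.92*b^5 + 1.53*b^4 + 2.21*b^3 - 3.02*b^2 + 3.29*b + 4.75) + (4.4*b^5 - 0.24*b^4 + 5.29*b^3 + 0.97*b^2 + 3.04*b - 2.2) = 7.32*b^5 + 1.29*b^4 + 7.5*b^3 - 2.05*b^2 + 6.33*b + 2.55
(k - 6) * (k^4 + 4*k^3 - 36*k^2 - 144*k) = k^5 - 2*k^4 - 60*k^3 + 72*k^2 + 864*k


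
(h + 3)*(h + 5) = h^2 + 8*h + 15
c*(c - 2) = c^2 - 2*c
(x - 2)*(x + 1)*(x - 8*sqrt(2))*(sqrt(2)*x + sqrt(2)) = sqrt(2)*x^4 - 16*x^3 - 3*sqrt(2)*x^2 - 2*sqrt(2)*x + 48*x + 32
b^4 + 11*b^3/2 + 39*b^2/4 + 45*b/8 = b*(b + 3/2)^2*(b + 5/2)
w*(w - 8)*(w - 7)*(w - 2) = w^4 - 17*w^3 + 86*w^2 - 112*w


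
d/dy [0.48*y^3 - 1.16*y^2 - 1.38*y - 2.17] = 1.44*y^2 - 2.32*y - 1.38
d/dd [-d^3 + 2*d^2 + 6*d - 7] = -3*d^2 + 4*d + 6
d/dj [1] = 0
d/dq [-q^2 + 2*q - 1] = 2 - 2*q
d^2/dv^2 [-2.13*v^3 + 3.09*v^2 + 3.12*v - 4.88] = 6.18 - 12.78*v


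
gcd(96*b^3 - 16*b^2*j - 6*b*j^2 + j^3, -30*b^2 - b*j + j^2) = 6*b - j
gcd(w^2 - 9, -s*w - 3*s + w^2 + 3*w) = w + 3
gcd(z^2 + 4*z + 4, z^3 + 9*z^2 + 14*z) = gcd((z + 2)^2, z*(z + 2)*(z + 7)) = z + 2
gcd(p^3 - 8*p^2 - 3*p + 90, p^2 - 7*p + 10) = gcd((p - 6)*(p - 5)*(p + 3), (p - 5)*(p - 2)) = p - 5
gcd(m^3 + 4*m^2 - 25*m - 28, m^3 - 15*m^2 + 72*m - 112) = m - 4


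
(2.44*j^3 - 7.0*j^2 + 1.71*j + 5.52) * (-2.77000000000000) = -6.7588*j^3 + 19.39*j^2 - 4.7367*j - 15.2904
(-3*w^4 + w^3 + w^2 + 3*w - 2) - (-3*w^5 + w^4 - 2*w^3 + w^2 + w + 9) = 3*w^5 - 4*w^4 + 3*w^3 + 2*w - 11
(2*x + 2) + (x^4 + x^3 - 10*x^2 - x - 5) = x^4 + x^3 - 10*x^2 + x - 3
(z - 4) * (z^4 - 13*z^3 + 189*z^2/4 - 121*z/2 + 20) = z^5 - 17*z^4 + 397*z^3/4 - 499*z^2/2 + 262*z - 80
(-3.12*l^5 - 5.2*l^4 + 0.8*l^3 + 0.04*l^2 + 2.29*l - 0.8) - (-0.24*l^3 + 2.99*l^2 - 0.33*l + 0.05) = -3.12*l^5 - 5.2*l^4 + 1.04*l^3 - 2.95*l^2 + 2.62*l - 0.85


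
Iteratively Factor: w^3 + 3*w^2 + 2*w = (w + 1)*(w^2 + 2*w) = (w + 1)*(w + 2)*(w)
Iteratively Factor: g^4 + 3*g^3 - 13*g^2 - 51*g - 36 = (g + 3)*(g^3 - 13*g - 12) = (g - 4)*(g + 3)*(g^2 + 4*g + 3) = (g - 4)*(g + 3)^2*(g + 1)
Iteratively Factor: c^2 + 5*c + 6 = (c + 2)*(c + 3)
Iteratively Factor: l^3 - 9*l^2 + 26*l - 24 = (l - 3)*(l^2 - 6*l + 8) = (l - 3)*(l - 2)*(l - 4)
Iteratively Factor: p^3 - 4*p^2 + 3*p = (p - 1)*(p^2 - 3*p) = (p - 3)*(p - 1)*(p)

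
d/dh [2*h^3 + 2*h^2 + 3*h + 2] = 6*h^2 + 4*h + 3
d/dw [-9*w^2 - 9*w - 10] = -18*w - 9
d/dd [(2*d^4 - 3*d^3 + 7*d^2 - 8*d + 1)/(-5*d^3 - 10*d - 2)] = (-10*d^6 - 25*d^4 - 36*d^3 - 37*d^2 - 28*d + 26)/(25*d^6 + 100*d^4 + 20*d^3 + 100*d^2 + 40*d + 4)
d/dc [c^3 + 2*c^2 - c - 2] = 3*c^2 + 4*c - 1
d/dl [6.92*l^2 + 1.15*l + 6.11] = 13.84*l + 1.15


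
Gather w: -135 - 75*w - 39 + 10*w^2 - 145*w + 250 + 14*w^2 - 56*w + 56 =24*w^2 - 276*w + 132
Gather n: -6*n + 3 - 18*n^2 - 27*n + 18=-18*n^2 - 33*n + 21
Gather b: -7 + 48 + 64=105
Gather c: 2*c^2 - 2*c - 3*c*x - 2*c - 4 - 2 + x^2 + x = 2*c^2 + c*(-3*x - 4) + x^2 + x - 6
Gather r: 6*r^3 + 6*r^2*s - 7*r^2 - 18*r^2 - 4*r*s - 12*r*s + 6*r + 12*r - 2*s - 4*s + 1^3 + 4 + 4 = 6*r^3 + r^2*(6*s - 25) + r*(18 - 16*s) - 6*s + 9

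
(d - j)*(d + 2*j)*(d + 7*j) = d^3 + 8*d^2*j + 5*d*j^2 - 14*j^3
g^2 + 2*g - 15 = (g - 3)*(g + 5)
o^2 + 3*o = o*(o + 3)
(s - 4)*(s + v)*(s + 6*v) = s^3 + 7*s^2*v - 4*s^2 + 6*s*v^2 - 28*s*v - 24*v^2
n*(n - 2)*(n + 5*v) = n^3 + 5*n^2*v - 2*n^2 - 10*n*v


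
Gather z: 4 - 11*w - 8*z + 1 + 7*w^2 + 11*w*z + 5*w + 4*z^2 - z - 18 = 7*w^2 - 6*w + 4*z^2 + z*(11*w - 9) - 13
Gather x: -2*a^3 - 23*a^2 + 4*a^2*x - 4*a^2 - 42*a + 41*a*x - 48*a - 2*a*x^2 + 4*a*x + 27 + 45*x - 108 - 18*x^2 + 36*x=-2*a^3 - 27*a^2 - 90*a + x^2*(-2*a - 18) + x*(4*a^2 + 45*a + 81) - 81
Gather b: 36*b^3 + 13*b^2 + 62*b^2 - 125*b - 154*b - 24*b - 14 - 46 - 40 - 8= 36*b^3 + 75*b^2 - 303*b - 108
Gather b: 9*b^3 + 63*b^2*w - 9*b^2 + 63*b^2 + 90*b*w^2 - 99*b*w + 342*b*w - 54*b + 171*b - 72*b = 9*b^3 + b^2*(63*w + 54) + b*(90*w^2 + 243*w + 45)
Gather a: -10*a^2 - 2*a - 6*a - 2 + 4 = -10*a^2 - 8*a + 2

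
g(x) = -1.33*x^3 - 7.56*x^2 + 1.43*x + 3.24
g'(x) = -3.99*x^2 - 15.12*x + 1.43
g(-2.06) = -20.16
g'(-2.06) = 15.65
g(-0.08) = 3.08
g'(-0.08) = 2.61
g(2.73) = -76.26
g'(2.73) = -69.58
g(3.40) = -131.57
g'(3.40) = -96.10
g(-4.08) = -38.11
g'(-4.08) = -3.30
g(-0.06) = 3.13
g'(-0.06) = 2.32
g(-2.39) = -25.20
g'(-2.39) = 14.78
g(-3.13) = -34.52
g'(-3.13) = 9.67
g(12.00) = -3366.48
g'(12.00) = -754.57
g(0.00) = 3.24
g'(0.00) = 1.43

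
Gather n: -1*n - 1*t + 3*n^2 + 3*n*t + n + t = 3*n^2 + 3*n*t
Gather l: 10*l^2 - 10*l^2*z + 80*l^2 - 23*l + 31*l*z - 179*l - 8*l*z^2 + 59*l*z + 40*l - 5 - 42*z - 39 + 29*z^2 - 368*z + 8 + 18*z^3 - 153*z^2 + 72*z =l^2*(90 - 10*z) + l*(-8*z^2 + 90*z - 162) + 18*z^3 - 124*z^2 - 338*z - 36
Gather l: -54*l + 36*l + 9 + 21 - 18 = 12 - 18*l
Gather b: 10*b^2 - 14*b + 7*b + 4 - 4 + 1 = 10*b^2 - 7*b + 1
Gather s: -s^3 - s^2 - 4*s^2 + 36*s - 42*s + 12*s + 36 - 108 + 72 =-s^3 - 5*s^2 + 6*s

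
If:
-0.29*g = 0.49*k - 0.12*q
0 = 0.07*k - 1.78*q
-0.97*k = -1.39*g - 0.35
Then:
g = -0.18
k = 0.11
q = 0.00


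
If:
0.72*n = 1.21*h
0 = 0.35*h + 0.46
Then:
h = -1.31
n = -2.21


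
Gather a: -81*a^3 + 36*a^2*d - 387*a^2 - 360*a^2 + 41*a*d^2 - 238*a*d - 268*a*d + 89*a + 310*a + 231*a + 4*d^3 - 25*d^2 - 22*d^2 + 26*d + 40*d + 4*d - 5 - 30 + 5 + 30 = -81*a^3 + a^2*(36*d - 747) + a*(41*d^2 - 506*d + 630) + 4*d^3 - 47*d^2 + 70*d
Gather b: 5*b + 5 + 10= 5*b + 15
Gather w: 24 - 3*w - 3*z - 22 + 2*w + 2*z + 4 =-w - z + 6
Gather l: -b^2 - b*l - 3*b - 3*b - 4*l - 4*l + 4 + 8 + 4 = -b^2 - 6*b + l*(-b - 8) + 16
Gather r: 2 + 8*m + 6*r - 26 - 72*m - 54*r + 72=-64*m - 48*r + 48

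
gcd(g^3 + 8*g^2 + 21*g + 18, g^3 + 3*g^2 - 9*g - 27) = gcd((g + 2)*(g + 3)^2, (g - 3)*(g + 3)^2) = g^2 + 6*g + 9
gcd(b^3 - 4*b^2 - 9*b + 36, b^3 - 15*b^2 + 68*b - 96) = b^2 - 7*b + 12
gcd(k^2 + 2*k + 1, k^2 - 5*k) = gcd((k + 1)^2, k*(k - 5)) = 1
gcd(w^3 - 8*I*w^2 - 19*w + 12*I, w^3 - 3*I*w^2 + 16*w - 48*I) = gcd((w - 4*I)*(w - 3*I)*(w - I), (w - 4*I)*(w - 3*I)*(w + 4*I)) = w^2 - 7*I*w - 12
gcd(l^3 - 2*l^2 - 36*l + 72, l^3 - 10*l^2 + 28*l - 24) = l^2 - 8*l + 12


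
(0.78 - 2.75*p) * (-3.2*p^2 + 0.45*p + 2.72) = 8.8*p^3 - 3.7335*p^2 - 7.129*p + 2.1216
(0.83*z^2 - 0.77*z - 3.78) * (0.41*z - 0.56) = 0.3403*z^3 - 0.7805*z^2 - 1.1186*z + 2.1168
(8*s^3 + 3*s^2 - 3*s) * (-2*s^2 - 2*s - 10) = -16*s^5 - 22*s^4 - 80*s^3 - 24*s^2 + 30*s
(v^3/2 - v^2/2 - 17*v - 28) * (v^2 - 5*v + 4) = v^5/2 - 3*v^4 - 25*v^3/2 + 55*v^2 + 72*v - 112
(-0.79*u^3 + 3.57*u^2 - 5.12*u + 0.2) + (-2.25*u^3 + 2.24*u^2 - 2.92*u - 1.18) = -3.04*u^3 + 5.81*u^2 - 8.04*u - 0.98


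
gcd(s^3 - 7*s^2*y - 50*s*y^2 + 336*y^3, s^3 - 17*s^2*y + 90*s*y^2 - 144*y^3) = s^2 - 14*s*y + 48*y^2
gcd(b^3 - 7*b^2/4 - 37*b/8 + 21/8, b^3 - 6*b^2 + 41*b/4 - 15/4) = b^2 - 7*b/2 + 3/2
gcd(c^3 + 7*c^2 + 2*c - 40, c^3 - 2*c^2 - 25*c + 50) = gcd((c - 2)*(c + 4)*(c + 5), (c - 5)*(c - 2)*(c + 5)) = c^2 + 3*c - 10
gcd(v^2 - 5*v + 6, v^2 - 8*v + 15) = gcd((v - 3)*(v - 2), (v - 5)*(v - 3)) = v - 3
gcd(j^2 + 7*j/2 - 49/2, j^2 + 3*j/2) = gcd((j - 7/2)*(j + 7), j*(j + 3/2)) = 1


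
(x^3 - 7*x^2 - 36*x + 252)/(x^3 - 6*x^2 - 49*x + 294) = (x + 6)/(x + 7)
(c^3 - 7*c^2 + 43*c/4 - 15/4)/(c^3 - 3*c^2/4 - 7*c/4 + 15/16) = 4*(c - 5)/(4*c + 5)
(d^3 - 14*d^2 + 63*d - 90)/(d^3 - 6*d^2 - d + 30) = (d - 6)/(d + 2)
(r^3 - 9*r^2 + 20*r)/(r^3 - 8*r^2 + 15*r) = (r - 4)/(r - 3)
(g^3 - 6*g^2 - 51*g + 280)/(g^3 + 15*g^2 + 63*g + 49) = (g^2 - 13*g + 40)/(g^2 + 8*g + 7)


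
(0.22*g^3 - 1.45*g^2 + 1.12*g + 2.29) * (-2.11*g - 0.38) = -0.4642*g^4 + 2.9759*g^3 - 1.8122*g^2 - 5.2575*g - 0.8702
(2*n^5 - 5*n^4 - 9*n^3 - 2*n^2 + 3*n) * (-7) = -14*n^5 + 35*n^4 + 63*n^3 + 14*n^2 - 21*n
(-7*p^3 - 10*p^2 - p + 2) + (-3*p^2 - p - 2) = -7*p^3 - 13*p^2 - 2*p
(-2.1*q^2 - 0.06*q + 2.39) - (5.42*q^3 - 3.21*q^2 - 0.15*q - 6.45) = -5.42*q^3 + 1.11*q^2 + 0.09*q + 8.84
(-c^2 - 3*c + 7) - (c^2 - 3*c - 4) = 11 - 2*c^2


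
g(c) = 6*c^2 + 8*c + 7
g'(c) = 12*c + 8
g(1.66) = 36.81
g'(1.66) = 27.92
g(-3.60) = 55.96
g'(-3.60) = -35.20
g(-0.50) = 4.50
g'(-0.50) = 2.00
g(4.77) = 181.68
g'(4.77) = 65.24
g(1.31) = 27.78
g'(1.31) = 23.72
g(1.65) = 36.54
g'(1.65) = 27.80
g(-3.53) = 53.53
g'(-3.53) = -34.36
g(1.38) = 29.47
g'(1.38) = 24.56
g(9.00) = 565.00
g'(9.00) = 116.00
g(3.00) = 85.00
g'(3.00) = 44.00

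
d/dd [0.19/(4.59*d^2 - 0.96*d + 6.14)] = (0.1824 - 1.7442*d)/(4.59*d^2 - 0.96*d + 6.14)^2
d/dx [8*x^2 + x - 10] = 16*x + 1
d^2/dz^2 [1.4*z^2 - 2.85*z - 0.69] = 2.80000000000000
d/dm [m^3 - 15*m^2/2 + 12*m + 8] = 3*m^2 - 15*m + 12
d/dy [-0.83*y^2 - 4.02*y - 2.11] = -1.66*y - 4.02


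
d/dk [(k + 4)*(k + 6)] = 2*k + 10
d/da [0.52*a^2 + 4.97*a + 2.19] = 1.04*a + 4.97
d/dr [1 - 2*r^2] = -4*r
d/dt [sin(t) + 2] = cos(t)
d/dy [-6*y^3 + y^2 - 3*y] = -18*y^2 + 2*y - 3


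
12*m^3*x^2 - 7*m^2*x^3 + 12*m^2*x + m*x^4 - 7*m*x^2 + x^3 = x*(-4*m + x)*(-3*m + x)*(m*x + 1)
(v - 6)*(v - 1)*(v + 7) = v^3 - 43*v + 42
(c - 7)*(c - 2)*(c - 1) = c^3 - 10*c^2 + 23*c - 14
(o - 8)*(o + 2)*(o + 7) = o^3 + o^2 - 58*o - 112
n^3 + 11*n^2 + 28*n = n*(n + 4)*(n + 7)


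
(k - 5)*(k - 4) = k^2 - 9*k + 20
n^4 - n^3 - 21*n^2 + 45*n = n*(n - 3)^2*(n + 5)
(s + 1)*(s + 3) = s^2 + 4*s + 3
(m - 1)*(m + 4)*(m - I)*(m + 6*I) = m^4 + 3*m^3 + 5*I*m^3 + 2*m^2 + 15*I*m^2 + 18*m - 20*I*m - 24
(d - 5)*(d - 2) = d^2 - 7*d + 10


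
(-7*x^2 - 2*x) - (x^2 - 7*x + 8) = -8*x^2 + 5*x - 8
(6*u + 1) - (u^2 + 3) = -u^2 + 6*u - 2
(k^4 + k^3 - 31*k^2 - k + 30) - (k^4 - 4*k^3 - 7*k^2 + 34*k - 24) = 5*k^3 - 24*k^2 - 35*k + 54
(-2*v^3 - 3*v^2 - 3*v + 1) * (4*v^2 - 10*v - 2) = -8*v^5 + 8*v^4 + 22*v^3 + 40*v^2 - 4*v - 2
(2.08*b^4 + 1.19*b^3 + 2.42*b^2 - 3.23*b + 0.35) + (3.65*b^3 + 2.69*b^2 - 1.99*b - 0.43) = 2.08*b^4 + 4.84*b^3 + 5.11*b^2 - 5.22*b - 0.08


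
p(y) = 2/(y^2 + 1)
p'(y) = -4*y/(y^2 + 1)^2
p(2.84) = 0.22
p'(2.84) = -0.14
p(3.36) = 0.16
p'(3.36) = -0.09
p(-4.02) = 0.12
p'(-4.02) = 0.05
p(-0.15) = 1.96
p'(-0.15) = 0.57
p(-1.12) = 0.89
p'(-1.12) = 0.88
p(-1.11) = 0.90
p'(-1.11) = 0.89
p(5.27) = 0.07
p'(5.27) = -0.03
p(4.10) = 0.11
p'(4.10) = -0.05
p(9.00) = 0.02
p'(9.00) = -0.00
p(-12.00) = 0.01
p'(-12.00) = 0.00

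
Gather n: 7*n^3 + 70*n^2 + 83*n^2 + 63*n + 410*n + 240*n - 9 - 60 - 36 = 7*n^3 + 153*n^2 + 713*n - 105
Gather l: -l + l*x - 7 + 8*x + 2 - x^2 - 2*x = l*(x - 1) - x^2 + 6*x - 5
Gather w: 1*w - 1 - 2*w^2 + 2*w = -2*w^2 + 3*w - 1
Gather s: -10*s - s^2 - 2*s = -s^2 - 12*s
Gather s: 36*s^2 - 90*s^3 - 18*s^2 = -90*s^3 + 18*s^2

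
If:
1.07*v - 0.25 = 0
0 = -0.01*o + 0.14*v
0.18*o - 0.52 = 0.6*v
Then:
No Solution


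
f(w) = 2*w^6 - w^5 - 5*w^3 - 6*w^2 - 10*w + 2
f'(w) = 12*w^5 - 5*w^4 - 15*w^2 - 12*w - 10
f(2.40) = 176.90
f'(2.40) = 664.43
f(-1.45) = 44.13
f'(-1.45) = -123.16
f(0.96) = -16.80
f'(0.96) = -29.81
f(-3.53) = 4600.30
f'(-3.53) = -7508.33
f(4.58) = 15794.36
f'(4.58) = 21603.26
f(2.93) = 844.90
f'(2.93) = 2048.87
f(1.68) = -23.86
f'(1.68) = 48.27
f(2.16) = 58.12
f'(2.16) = 349.48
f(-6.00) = 102014.00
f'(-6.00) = -100270.00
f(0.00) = 2.00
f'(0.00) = -10.00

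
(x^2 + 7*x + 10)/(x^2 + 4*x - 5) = (x + 2)/(x - 1)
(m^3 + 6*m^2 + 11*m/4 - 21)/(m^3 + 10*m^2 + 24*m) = (m^2 + 2*m - 21/4)/(m*(m + 6))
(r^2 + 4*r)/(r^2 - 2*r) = (r + 4)/(r - 2)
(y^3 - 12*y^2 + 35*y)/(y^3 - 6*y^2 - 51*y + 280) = y*(y - 7)/(y^2 - y - 56)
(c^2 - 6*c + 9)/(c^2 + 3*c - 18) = (c - 3)/(c + 6)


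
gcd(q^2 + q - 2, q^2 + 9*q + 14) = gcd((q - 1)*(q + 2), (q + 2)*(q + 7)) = q + 2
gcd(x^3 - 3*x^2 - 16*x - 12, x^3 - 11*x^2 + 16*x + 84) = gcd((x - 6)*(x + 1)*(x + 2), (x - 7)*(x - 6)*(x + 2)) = x^2 - 4*x - 12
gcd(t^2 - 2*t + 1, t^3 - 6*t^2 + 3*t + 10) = 1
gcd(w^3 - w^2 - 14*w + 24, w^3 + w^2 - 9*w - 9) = w - 3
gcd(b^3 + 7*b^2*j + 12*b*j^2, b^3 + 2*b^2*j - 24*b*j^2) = b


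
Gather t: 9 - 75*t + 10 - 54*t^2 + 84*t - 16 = -54*t^2 + 9*t + 3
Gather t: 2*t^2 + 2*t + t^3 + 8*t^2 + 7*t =t^3 + 10*t^2 + 9*t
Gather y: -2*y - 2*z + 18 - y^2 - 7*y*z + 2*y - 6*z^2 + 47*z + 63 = -y^2 - 7*y*z - 6*z^2 + 45*z + 81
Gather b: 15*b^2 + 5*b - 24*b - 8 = 15*b^2 - 19*b - 8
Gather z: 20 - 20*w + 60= 80 - 20*w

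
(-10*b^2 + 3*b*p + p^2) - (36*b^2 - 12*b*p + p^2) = -46*b^2 + 15*b*p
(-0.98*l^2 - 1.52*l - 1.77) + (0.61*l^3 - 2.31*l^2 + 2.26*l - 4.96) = 0.61*l^3 - 3.29*l^2 + 0.74*l - 6.73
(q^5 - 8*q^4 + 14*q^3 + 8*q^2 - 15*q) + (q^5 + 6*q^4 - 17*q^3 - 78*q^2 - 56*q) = 2*q^5 - 2*q^4 - 3*q^3 - 70*q^2 - 71*q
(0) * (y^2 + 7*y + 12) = 0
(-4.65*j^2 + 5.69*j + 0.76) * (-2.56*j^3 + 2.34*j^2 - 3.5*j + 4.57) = 11.904*j^5 - 25.4474*j^4 + 27.644*j^3 - 39.3871*j^2 + 23.3433*j + 3.4732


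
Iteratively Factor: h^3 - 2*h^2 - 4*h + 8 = (h - 2)*(h^2 - 4) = (h - 2)^2*(h + 2)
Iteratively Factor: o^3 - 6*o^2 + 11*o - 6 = (o - 2)*(o^2 - 4*o + 3) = (o - 2)*(o - 1)*(o - 3)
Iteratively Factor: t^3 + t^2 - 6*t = (t + 3)*(t^2 - 2*t) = t*(t + 3)*(t - 2)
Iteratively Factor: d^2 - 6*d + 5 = (d - 5)*(d - 1)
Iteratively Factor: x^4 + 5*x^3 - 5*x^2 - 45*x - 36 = (x + 4)*(x^3 + x^2 - 9*x - 9) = (x - 3)*(x + 4)*(x^2 + 4*x + 3) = (x - 3)*(x + 3)*(x + 4)*(x + 1)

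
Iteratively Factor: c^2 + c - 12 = (c + 4)*(c - 3)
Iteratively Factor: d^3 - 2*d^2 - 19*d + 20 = (d + 4)*(d^2 - 6*d + 5) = (d - 5)*(d + 4)*(d - 1)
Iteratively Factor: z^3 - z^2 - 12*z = (z - 4)*(z^2 + 3*z) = (z - 4)*(z + 3)*(z)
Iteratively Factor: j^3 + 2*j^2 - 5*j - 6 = (j - 2)*(j^2 + 4*j + 3) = (j - 2)*(j + 3)*(j + 1)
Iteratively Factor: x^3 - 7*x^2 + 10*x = (x - 5)*(x^2 - 2*x) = (x - 5)*(x - 2)*(x)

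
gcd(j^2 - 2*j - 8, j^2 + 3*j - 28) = j - 4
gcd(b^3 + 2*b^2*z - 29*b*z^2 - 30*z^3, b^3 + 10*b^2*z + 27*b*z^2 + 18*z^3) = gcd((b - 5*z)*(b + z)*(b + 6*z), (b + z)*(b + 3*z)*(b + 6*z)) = b^2 + 7*b*z + 6*z^2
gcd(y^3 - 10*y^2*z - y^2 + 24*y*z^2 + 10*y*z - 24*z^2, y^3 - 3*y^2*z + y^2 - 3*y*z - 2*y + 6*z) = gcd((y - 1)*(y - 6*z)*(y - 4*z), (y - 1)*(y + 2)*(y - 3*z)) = y - 1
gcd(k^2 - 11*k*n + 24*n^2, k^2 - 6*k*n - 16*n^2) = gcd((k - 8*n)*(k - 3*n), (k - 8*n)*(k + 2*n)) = k - 8*n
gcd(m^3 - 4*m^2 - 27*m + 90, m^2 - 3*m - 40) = m + 5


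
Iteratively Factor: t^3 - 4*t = (t + 2)*(t^2 - 2*t) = (t - 2)*(t + 2)*(t)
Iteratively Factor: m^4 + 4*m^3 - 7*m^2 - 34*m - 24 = (m - 3)*(m^3 + 7*m^2 + 14*m + 8) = (m - 3)*(m + 1)*(m^2 + 6*m + 8) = (m - 3)*(m + 1)*(m + 4)*(m + 2)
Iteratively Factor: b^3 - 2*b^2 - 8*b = (b)*(b^2 - 2*b - 8) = b*(b + 2)*(b - 4)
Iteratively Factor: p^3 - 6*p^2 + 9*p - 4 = (p - 1)*(p^2 - 5*p + 4) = (p - 4)*(p - 1)*(p - 1)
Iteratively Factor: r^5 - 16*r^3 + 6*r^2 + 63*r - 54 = (r - 2)*(r^4 + 2*r^3 - 12*r^2 - 18*r + 27) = (r - 3)*(r - 2)*(r^3 + 5*r^2 + 3*r - 9) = (r - 3)*(r - 2)*(r + 3)*(r^2 + 2*r - 3) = (r - 3)*(r - 2)*(r - 1)*(r + 3)*(r + 3)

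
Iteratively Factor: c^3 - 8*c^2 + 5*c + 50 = (c - 5)*(c^2 - 3*c - 10) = (c - 5)*(c + 2)*(c - 5)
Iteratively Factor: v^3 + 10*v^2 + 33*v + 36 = (v + 3)*(v^2 + 7*v + 12) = (v + 3)^2*(v + 4)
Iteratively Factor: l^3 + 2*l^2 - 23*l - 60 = (l - 5)*(l^2 + 7*l + 12) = (l - 5)*(l + 4)*(l + 3)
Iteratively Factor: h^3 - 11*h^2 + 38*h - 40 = (h - 4)*(h^2 - 7*h + 10) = (h - 5)*(h - 4)*(h - 2)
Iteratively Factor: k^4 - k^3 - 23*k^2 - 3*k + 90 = (k + 3)*(k^3 - 4*k^2 - 11*k + 30) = (k - 2)*(k + 3)*(k^2 - 2*k - 15) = (k - 2)*(k + 3)^2*(k - 5)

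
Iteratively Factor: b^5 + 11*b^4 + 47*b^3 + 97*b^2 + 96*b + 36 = (b + 2)*(b^4 + 9*b^3 + 29*b^2 + 39*b + 18) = (b + 2)*(b + 3)*(b^3 + 6*b^2 + 11*b + 6) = (b + 2)^2*(b + 3)*(b^2 + 4*b + 3) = (b + 2)^2*(b + 3)^2*(b + 1)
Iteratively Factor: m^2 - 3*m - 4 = (m - 4)*(m + 1)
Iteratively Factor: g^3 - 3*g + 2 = (g + 2)*(g^2 - 2*g + 1) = (g - 1)*(g + 2)*(g - 1)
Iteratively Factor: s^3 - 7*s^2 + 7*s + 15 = (s - 3)*(s^2 - 4*s - 5) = (s - 5)*(s - 3)*(s + 1)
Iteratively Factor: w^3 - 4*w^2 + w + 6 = (w + 1)*(w^2 - 5*w + 6) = (w - 2)*(w + 1)*(w - 3)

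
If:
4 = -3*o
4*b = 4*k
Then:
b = k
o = -4/3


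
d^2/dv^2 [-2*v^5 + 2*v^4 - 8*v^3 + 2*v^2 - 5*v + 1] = -40*v^3 + 24*v^2 - 48*v + 4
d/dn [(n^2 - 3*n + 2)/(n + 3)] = (n^2 + 6*n - 11)/(n^2 + 6*n + 9)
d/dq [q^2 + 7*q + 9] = 2*q + 7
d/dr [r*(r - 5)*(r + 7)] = 3*r^2 + 4*r - 35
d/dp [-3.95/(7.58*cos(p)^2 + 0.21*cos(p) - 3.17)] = -(59.882*cos(p) + 0.8295)*sin(p)/(7.58*cos(p)^2 + 0.21*cos(p) - 3.17)^2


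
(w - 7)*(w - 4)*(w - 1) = w^3 - 12*w^2 + 39*w - 28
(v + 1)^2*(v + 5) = v^3 + 7*v^2 + 11*v + 5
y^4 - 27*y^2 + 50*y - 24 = (y - 4)*(y - 1)^2*(y + 6)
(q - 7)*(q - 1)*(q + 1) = q^3 - 7*q^2 - q + 7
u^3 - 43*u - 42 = (u - 7)*(u + 1)*(u + 6)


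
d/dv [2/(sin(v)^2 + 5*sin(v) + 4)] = -2*(2*sin(v) + 5)*cos(v)/(sin(v)^2 + 5*sin(v) + 4)^2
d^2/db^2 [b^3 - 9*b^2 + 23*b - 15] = 6*b - 18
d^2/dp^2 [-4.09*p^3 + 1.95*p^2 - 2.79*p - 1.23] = 3.9 - 24.54*p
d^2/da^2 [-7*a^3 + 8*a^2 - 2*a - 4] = 16 - 42*a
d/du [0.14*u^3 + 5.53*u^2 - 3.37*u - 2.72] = 0.42*u^2 + 11.06*u - 3.37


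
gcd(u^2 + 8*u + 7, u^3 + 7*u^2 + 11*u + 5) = u + 1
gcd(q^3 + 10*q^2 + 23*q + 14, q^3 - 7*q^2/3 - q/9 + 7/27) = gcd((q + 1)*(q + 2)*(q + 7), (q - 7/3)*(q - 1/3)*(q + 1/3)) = 1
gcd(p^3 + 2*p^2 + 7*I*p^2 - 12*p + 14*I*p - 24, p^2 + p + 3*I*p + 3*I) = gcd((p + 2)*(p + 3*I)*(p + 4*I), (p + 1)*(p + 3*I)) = p + 3*I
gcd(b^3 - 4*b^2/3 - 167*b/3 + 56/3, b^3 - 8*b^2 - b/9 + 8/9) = b^2 - 25*b/3 + 8/3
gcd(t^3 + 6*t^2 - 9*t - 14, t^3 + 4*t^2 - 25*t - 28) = t^2 + 8*t + 7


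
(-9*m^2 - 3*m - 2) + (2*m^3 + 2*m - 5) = 2*m^3 - 9*m^2 - m - 7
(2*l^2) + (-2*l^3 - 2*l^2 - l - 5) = -2*l^3 - l - 5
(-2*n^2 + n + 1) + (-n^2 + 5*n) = -3*n^2 + 6*n + 1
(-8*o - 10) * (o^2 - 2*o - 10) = -8*o^3 + 6*o^2 + 100*o + 100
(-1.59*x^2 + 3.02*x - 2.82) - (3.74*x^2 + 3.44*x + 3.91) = -5.33*x^2 - 0.42*x - 6.73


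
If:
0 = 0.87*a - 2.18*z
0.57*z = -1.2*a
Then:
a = 0.00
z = 0.00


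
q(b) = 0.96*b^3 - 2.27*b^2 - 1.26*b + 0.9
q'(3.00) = 11.04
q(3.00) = 2.61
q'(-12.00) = 467.94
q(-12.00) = -1969.74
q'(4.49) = 36.42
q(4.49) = 36.38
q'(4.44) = 35.36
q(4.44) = 34.58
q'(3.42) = 16.90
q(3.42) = 8.44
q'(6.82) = 101.73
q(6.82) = 191.25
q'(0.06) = -1.52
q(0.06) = 0.82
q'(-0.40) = 1.02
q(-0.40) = 0.98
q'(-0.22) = -0.12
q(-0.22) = 1.06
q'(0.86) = -3.03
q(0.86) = -1.25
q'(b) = 2.88*b^2 - 4.54*b - 1.26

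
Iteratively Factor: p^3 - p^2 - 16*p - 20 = (p - 5)*(p^2 + 4*p + 4) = (p - 5)*(p + 2)*(p + 2)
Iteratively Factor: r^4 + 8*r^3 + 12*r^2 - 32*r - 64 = (r + 4)*(r^3 + 4*r^2 - 4*r - 16) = (r + 2)*(r + 4)*(r^2 + 2*r - 8) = (r + 2)*(r + 4)^2*(r - 2)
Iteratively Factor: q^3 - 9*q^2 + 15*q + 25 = (q + 1)*(q^2 - 10*q + 25) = (q - 5)*(q + 1)*(q - 5)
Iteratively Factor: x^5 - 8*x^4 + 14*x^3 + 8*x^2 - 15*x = (x)*(x^4 - 8*x^3 + 14*x^2 + 8*x - 15) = x*(x - 5)*(x^3 - 3*x^2 - x + 3) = x*(x - 5)*(x - 3)*(x^2 - 1) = x*(x - 5)*(x - 3)*(x - 1)*(x + 1)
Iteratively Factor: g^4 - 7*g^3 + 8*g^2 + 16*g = (g - 4)*(g^3 - 3*g^2 - 4*g) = g*(g - 4)*(g^2 - 3*g - 4) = g*(g - 4)*(g + 1)*(g - 4)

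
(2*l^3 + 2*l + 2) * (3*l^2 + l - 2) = 6*l^5 + 2*l^4 + 2*l^3 + 8*l^2 - 2*l - 4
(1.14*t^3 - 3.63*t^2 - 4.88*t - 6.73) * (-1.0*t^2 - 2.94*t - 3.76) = -1.14*t^5 + 0.2784*t^4 + 11.2658*t^3 + 34.726*t^2 + 38.135*t + 25.3048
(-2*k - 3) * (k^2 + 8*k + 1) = -2*k^3 - 19*k^2 - 26*k - 3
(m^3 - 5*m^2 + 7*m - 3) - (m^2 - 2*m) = m^3 - 6*m^2 + 9*m - 3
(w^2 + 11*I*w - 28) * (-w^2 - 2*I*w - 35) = -w^4 - 13*I*w^3 + 15*w^2 - 329*I*w + 980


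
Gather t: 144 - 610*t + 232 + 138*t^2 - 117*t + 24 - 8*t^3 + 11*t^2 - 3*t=-8*t^3 + 149*t^2 - 730*t + 400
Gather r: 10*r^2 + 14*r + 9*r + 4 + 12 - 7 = 10*r^2 + 23*r + 9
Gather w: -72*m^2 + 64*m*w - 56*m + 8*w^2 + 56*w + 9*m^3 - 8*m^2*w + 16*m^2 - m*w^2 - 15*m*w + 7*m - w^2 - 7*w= 9*m^3 - 56*m^2 - 49*m + w^2*(7 - m) + w*(-8*m^2 + 49*m + 49)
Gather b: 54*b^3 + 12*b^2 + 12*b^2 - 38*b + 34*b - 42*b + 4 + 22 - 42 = 54*b^3 + 24*b^2 - 46*b - 16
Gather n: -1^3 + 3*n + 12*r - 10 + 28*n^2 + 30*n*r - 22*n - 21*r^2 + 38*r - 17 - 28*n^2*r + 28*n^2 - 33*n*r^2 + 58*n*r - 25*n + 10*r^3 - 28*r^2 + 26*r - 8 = n^2*(56 - 28*r) + n*(-33*r^2 + 88*r - 44) + 10*r^3 - 49*r^2 + 76*r - 36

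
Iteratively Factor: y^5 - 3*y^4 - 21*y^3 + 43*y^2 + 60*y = (y - 5)*(y^4 + 2*y^3 - 11*y^2 - 12*y) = (y - 5)*(y + 4)*(y^3 - 2*y^2 - 3*y) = (y - 5)*(y - 3)*(y + 4)*(y^2 + y) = (y - 5)*(y - 3)*(y + 1)*(y + 4)*(y)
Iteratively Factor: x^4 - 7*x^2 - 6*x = (x + 2)*(x^3 - 2*x^2 - 3*x) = x*(x + 2)*(x^2 - 2*x - 3) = x*(x - 3)*(x + 2)*(x + 1)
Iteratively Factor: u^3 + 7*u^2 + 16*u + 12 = (u + 3)*(u^2 + 4*u + 4) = (u + 2)*(u + 3)*(u + 2)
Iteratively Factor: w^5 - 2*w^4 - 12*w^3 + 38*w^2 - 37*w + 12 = (w - 3)*(w^4 + w^3 - 9*w^2 + 11*w - 4) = (w - 3)*(w - 1)*(w^3 + 2*w^2 - 7*w + 4) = (w - 3)*(w - 1)^2*(w^2 + 3*w - 4) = (w - 3)*(w - 1)^2*(w + 4)*(w - 1)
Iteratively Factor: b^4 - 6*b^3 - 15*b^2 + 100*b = (b - 5)*(b^3 - b^2 - 20*b) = b*(b - 5)*(b^2 - b - 20) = b*(b - 5)*(b + 4)*(b - 5)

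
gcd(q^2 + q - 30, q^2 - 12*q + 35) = q - 5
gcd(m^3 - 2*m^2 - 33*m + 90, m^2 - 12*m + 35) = m - 5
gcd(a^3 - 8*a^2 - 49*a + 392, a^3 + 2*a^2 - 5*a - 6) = 1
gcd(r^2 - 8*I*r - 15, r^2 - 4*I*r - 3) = r - 3*I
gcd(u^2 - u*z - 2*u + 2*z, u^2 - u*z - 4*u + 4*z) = -u + z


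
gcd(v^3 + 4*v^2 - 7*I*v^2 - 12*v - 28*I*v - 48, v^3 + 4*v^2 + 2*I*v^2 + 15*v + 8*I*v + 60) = v^2 + v*(4 - 3*I) - 12*I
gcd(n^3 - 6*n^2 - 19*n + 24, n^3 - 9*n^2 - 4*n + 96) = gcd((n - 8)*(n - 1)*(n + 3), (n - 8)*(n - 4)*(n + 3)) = n^2 - 5*n - 24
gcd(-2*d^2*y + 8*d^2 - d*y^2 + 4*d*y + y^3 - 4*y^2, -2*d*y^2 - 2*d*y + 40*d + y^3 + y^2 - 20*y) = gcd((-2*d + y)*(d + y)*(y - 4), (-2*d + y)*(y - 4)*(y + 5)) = -2*d*y + 8*d + y^2 - 4*y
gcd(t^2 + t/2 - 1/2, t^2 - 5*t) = 1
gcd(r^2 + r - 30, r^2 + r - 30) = r^2 + r - 30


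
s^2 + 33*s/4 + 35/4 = (s + 5/4)*(s + 7)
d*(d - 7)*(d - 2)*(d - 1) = d^4 - 10*d^3 + 23*d^2 - 14*d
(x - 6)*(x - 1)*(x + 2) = x^3 - 5*x^2 - 8*x + 12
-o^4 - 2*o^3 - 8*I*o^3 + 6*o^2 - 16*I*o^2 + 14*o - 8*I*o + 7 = (o + I)*(o + 7*I)*(-I*o - I)^2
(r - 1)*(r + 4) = r^2 + 3*r - 4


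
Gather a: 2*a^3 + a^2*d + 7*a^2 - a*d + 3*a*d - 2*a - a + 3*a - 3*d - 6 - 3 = 2*a^3 + a^2*(d + 7) + 2*a*d - 3*d - 9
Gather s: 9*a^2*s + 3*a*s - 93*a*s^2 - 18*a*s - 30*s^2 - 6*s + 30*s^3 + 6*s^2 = 30*s^3 + s^2*(-93*a - 24) + s*(9*a^2 - 15*a - 6)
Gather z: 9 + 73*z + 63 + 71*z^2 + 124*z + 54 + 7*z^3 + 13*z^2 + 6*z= 7*z^3 + 84*z^2 + 203*z + 126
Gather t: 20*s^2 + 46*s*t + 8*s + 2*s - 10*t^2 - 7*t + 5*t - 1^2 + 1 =20*s^2 + 10*s - 10*t^2 + t*(46*s - 2)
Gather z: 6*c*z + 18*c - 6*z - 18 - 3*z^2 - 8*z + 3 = 18*c - 3*z^2 + z*(6*c - 14) - 15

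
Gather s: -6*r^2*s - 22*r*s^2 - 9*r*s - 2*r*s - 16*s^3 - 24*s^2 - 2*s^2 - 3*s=-16*s^3 + s^2*(-22*r - 26) + s*(-6*r^2 - 11*r - 3)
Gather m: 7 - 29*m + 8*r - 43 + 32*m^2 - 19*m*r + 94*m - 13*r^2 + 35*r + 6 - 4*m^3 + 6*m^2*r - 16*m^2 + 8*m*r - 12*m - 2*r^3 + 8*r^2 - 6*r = -4*m^3 + m^2*(6*r + 16) + m*(53 - 11*r) - 2*r^3 - 5*r^2 + 37*r - 30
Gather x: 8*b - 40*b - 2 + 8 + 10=16 - 32*b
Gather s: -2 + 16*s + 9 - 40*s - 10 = -24*s - 3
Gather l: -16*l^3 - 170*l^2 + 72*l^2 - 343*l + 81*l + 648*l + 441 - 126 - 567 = -16*l^3 - 98*l^2 + 386*l - 252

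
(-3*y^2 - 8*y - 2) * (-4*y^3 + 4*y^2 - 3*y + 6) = 12*y^5 + 20*y^4 - 15*y^3 - 2*y^2 - 42*y - 12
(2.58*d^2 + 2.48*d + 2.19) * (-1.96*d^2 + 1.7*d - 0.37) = -5.0568*d^4 - 0.4748*d^3 - 1.031*d^2 + 2.8054*d - 0.8103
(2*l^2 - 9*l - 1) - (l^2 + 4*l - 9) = l^2 - 13*l + 8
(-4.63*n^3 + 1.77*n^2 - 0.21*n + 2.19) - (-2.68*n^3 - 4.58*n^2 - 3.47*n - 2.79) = -1.95*n^3 + 6.35*n^2 + 3.26*n + 4.98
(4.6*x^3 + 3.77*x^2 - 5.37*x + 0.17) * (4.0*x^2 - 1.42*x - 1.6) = 18.4*x^5 + 8.548*x^4 - 34.1934*x^3 + 2.2734*x^2 + 8.3506*x - 0.272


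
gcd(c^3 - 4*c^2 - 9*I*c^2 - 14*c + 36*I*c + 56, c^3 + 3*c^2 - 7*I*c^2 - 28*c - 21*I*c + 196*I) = c^2 + c*(-4 - 7*I) + 28*I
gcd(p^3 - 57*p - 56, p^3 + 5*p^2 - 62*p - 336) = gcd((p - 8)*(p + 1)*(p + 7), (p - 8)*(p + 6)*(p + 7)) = p^2 - p - 56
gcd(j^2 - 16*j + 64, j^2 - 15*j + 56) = j - 8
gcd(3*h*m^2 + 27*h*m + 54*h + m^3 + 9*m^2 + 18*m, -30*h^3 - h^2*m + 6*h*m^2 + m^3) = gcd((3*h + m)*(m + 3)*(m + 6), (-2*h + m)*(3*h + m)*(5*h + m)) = 3*h + m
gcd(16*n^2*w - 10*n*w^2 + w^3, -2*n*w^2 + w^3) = -2*n*w + w^2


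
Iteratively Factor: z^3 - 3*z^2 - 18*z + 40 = (z - 5)*(z^2 + 2*z - 8) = (z - 5)*(z - 2)*(z + 4)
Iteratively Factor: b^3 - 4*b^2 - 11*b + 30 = (b - 5)*(b^2 + b - 6) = (b - 5)*(b + 3)*(b - 2)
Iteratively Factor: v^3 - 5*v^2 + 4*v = (v - 1)*(v^2 - 4*v) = v*(v - 1)*(v - 4)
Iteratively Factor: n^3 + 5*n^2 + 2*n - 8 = (n + 4)*(n^2 + n - 2) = (n - 1)*(n + 4)*(n + 2)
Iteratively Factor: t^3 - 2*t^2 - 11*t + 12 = (t + 3)*(t^2 - 5*t + 4) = (t - 4)*(t + 3)*(t - 1)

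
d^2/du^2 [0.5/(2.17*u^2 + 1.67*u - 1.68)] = (-4.7089*u^2 - 3.6239*u + 0.5*(4.34*u + 1.67)*(8.68*u + 3.34) + 3.6456)/(2.17*u^2 + 1.67*u - 1.68)^3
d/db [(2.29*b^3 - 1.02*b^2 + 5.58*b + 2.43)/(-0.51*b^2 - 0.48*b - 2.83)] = (-1.1679*b^4 - 2.1984*b^3 - 16.1067*b^2 + 8.2518*b - 14.625)/(0.2601*b^4 + 0.4896*b^3 + 3.117*b^2 + 2.7168*b + 8.0089)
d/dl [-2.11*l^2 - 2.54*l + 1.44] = -4.22*l - 2.54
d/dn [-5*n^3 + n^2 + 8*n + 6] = -15*n^2 + 2*n + 8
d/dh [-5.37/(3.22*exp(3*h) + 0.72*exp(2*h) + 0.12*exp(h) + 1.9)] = (51.8742*exp(2*h) + 7.7328*exp(h) + 0.6444)*exp(h)/(3.22*exp(3*h) + 0.72*exp(2*h) + 0.12*exp(h) + 1.9)^2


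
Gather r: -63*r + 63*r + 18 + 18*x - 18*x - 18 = 0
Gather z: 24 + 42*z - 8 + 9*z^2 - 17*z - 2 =9*z^2 + 25*z + 14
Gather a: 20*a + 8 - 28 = 20*a - 20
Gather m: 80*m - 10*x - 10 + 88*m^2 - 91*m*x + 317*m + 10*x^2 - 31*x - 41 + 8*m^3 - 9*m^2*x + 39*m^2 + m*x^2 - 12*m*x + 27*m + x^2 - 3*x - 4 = 8*m^3 + m^2*(127 - 9*x) + m*(x^2 - 103*x + 424) + 11*x^2 - 44*x - 55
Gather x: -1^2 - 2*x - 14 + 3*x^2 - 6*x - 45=3*x^2 - 8*x - 60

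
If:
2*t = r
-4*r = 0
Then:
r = 0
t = 0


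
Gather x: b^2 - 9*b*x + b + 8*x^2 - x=b^2 + b + 8*x^2 + x*(-9*b - 1)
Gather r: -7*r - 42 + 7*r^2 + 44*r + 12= 7*r^2 + 37*r - 30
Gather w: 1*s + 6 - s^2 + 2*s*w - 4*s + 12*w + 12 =-s^2 - 3*s + w*(2*s + 12) + 18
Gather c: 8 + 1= 9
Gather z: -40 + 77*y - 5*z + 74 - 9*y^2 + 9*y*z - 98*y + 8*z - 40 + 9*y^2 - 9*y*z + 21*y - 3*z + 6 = 0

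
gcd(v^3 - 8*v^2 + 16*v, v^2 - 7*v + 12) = v - 4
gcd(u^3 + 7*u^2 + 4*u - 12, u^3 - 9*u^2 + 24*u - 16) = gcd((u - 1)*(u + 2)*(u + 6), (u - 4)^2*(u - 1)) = u - 1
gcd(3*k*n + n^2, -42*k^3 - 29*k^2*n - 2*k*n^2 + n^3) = 3*k + n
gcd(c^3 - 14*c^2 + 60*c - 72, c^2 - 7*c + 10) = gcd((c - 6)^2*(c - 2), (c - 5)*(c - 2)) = c - 2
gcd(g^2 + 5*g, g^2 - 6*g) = g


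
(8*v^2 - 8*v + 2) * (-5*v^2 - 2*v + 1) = -40*v^4 + 24*v^3 + 14*v^2 - 12*v + 2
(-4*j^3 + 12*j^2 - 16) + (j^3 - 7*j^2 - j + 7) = -3*j^3 + 5*j^2 - j - 9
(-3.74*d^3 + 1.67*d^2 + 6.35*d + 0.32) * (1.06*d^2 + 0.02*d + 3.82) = -3.9644*d^5 + 1.6954*d^4 - 7.5224*d^3 + 6.8456*d^2 + 24.2634*d + 1.2224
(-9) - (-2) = -7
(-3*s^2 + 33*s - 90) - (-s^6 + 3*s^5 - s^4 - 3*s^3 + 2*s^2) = s^6 - 3*s^5 + s^4 + 3*s^3 - 5*s^2 + 33*s - 90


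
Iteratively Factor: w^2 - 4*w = (w)*(w - 4)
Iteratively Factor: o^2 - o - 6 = (o - 3)*(o + 2)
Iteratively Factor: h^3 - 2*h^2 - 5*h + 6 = (h - 3)*(h^2 + h - 2) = (h - 3)*(h - 1)*(h + 2)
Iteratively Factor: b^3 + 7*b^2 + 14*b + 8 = (b + 2)*(b^2 + 5*b + 4) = (b + 1)*(b + 2)*(b + 4)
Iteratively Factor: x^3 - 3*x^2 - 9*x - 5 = (x - 5)*(x^2 + 2*x + 1) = (x - 5)*(x + 1)*(x + 1)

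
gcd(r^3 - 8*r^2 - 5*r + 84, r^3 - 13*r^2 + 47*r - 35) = r - 7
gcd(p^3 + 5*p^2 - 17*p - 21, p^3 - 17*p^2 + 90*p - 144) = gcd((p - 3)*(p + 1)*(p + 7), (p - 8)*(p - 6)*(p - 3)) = p - 3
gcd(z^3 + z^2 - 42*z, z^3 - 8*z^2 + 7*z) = z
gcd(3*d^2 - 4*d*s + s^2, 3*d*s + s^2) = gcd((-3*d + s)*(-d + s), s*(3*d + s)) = 1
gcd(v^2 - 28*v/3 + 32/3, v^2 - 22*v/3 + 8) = v - 4/3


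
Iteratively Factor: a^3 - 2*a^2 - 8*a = (a)*(a^2 - 2*a - 8) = a*(a + 2)*(a - 4)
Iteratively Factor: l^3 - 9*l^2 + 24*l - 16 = (l - 4)*(l^2 - 5*l + 4) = (l - 4)*(l - 1)*(l - 4)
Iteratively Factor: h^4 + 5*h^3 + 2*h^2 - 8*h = (h + 2)*(h^3 + 3*h^2 - 4*h) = (h - 1)*(h + 2)*(h^2 + 4*h) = (h - 1)*(h + 2)*(h + 4)*(h)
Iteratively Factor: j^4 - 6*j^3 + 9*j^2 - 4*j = (j - 1)*(j^3 - 5*j^2 + 4*j) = (j - 1)^2*(j^2 - 4*j) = j*(j - 1)^2*(j - 4)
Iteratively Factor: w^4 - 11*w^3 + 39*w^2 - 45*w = (w - 3)*(w^3 - 8*w^2 + 15*w) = (w - 5)*(w - 3)*(w^2 - 3*w) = (w - 5)*(w - 3)^2*(w)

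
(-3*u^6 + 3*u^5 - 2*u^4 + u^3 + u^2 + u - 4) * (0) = 0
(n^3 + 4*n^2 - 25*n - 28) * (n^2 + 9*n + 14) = n^5 + 13*n^4 + 25*n^3 - 197*n^2 - 602*n - 392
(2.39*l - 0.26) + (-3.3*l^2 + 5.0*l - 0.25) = -3.3*l^2 + 7.39*l - 0.51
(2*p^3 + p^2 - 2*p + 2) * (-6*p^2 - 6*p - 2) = -12*p^5 - 18*p^4 + 2*p^3 - 2*p^2 - 8*p - 4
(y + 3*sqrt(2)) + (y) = 2*y + 3*sqrt(2)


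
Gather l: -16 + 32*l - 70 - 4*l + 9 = 28*l - 77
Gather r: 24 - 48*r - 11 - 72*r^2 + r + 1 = -72*r^2 - 47*r + 14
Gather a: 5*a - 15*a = -10*a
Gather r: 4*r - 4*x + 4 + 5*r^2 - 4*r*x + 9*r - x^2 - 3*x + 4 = 5*r^2 + r*(13 - 4*x) - x^2 - 7*x + 8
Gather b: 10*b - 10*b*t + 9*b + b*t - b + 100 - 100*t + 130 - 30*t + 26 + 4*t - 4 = b*(18 - 9*t) - 126*t + 252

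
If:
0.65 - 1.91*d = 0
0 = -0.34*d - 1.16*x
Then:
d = 0.34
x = -0.10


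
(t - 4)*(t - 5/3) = t^2 - 17*t/3 + 20/3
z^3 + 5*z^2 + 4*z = z*(z + 1)*(z + 4)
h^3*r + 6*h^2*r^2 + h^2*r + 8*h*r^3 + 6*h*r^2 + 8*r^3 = (h + 2*r)*(h + 4*r)*(h*r + r)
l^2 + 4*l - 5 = (l - 1)*(l + 5)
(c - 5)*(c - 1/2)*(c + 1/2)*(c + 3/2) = c^4 - 7*c^3/2 - 31*c^2/4 + 7*c/8 + 15/8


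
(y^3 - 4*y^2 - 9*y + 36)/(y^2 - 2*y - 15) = (y^2 - 7*y + 12)/(y - 5)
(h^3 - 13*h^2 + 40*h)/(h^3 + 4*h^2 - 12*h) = (h^2 - 13*h + 40)/(h^2 + 4*h - 12)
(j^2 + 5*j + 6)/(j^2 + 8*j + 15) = (j + 2)/(j + 5)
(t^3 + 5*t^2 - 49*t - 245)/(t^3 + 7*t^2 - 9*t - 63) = (t^2 - 2*t - 35)/(t^2 - 9)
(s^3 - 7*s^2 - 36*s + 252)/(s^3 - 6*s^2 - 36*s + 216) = (s - 7)/(s - 6)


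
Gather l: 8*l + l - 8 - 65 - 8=9*l - 81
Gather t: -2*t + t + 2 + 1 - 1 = 2 - t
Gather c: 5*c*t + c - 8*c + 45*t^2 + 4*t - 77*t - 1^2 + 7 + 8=c*(5*t - 7) + 45*t^2 - 73*t + 14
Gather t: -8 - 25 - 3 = -36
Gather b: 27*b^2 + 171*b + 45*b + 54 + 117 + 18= 27*b^2 + 216*b + 189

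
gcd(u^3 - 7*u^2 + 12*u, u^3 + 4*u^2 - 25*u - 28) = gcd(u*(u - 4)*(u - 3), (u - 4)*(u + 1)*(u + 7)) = u - 4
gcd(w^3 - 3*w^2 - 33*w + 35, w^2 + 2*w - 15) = w + 5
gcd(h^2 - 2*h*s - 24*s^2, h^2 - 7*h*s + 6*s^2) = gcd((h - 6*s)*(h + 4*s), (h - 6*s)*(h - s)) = -h + 6*s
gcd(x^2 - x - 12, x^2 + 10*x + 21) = x + 3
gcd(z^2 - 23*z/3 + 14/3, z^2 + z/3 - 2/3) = z - 2/3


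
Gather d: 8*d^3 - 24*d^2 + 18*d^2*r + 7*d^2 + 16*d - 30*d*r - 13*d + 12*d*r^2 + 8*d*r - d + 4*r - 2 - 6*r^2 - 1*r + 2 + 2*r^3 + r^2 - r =8*d^3 + d^2*(18*r - 17) + d*(12*r^2 - 22*r + 2) + 2*r^3 - 5*r^2 + 2*r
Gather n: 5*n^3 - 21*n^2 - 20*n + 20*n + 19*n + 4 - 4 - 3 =5*n^3 - 21*n^2 + 19*n - 3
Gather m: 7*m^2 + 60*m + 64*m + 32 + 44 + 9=7*m^2 + 124*m + 85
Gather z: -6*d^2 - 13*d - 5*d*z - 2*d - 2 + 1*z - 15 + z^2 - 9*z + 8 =-6*d^2 - 15*d + z^2 + z*(-5*d - 8) - 9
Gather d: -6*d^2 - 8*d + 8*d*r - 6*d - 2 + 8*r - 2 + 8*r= -6*d^2 + d*(8*r - 14) + 16*r - 4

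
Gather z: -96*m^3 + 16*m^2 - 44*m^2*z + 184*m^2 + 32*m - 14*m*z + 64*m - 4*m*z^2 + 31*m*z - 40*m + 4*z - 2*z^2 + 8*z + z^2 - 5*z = -96*m^3 + 200*m^2 + 56*m + z^2*(-4*m - 1) + z*(-44*m^2 + 17*m + 7)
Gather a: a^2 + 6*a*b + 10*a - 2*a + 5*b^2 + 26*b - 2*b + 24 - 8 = a^2 + a*(6*b + 8) + 5*b^2 + 24*b + 16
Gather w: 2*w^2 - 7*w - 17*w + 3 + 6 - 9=2*w^2 - 24*w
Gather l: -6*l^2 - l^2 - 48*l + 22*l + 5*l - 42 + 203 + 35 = -7*l^2 - 21*l + 196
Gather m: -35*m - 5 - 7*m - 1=-42*m - 6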